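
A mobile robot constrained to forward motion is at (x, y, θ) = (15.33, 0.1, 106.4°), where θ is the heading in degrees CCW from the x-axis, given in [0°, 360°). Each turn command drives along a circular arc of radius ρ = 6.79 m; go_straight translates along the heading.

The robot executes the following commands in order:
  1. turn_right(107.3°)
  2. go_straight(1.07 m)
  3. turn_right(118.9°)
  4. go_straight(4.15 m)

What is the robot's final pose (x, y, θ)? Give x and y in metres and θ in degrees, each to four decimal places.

set_pose: (x, y, θ) = (15.3300, 0.1000, 106.4000°), ρ = 6.79
turn_right(107.3°): centre at ρ to the right, rotate −107.3° → (21.9504, 8.8063, -0.9000° ≡ 359.1000°)
go_straight(1.07): x += 1.07·cos θ, y += 1.07·sin θ → (23.0203, 8.7895, 359.1000°)
turn_right(118.9°): centre at ρ to the right, rotate −118.9° → (28.8057, -1.3742, 240.2000°)
go_straight(4.15): x += 4.15·cos θ, y += 4.15·sin θ → (26.7433, -4.9754, 240.2000°)

(26.7433, -4.9754, 240.2000°)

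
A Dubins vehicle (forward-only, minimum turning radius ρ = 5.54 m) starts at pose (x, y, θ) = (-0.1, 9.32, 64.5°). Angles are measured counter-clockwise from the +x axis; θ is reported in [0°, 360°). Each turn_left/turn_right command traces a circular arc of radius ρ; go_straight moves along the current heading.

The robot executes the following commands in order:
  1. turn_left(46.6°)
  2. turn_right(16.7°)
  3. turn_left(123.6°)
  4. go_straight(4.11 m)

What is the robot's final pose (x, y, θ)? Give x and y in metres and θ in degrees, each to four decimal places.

(-12.4600, 16.6790, 218.0000°)

set_pose: (x, y, θ) = (-0.1000, 9.3200, 64.5000°), ρ = 5.54
turn_left(46.6°): centre at ρ to the left, rotate +46.6° → (0.0682, 13.6994, 111.1000°)
turn_right(16.7°): centre at ρ to the right, rotate −16.7° → (-0.2869, 15.2688, 94.4000°)
turn_left(123.6°): centre at ρ to the left, rotate +123.6° → (-9.2213, 19.2093, 218.0000°)
go_straight(4.11): x += 4.11·cos θ, y += 4.11·sin θ → (-12.4600, 16.6790, 218.0000°)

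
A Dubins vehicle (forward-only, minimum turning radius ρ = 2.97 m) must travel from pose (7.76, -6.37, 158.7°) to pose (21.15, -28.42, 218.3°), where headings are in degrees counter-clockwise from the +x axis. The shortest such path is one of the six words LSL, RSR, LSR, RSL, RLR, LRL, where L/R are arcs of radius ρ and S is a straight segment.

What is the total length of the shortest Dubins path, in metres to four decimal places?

Let ψ = atan2(Δy, Δx) = atan2(-22.05, 13.39) = -58.7315° be the start→goal bearing.
Normalize: d = |goal − start| / ρ = 25.797182/2.97 = 8.685920, α = (θ_start − ψ) mod 360° = 217.4315° = 3.794896 rad, β = (θ_goal − ψ) mod 360° = 277.0315° = 4.835112 rad.
Common terms: sin α = -0.607813, cos α = -0.794080, sin β = -0.992479, cos β = 0.122415, cos(α−β) = 0.506034, d² = 75.445204. Work in radians in the unit-radius frame; every candidate has L = ρ·(t + p + q).
LSL: p² = 2 + d² − 2cos(α−β) + 2d(sin α − sin β) = 83.115495; p = √p² = 9.116770; φ = atan2(cos β − cos α, d + sin α − sin β) = 0.100699 rad; t = (φ − α) mod 2π = 2.588988 rad, q = (β − φ) mod 2π = 4.734414 rad → L = 2.97·(2.588988 + 9.116770 + 4.734414) = 2.97·16.440172 = 48.827309 m
RSR: p² = 2 + d² − 2cos(α−β) + 2d(sin β − sin α) = 69.750778; p = √p² = 8.351693; φ = atan2(cos α − cos β, d − sin α + sin β) = -0.109959 rad; t = (α − φ) mod 2π = 3.904855 rad, q = (φ − β) mod 2π = 1.338114 rad → L = 2.97·(3.904855 + 8.351693 + 1.338114) = 2.97·13.594662 = 40.376147 m
LSR: p² = d² − 2 + 2cos(α−β) + 2d(sin α + sin β) = 46.657260; p = √p² = 6.830612; φ = atan2(−cos α − cos β, d + sin α + sin β) − atan2(−2, p) = 0.379348 rad; t = (φ − α) mod 2π = 2.867637 rad, q = (φ − β) mod 2π = 1.827421 rad → L = 2.97·(2.867637 + 6.830612 + 1.827421) = 2.97·11.525670 = 34.231241 m
RSL: p² = d² − 2 + 2cos(α−β) − 2d(sin α + sin β) = 102.257284; p = √p² = 10.112234; φ = atan2(cos α + cos β, d − sin α − sin β) − atan2(2, p) = -0.260465 rad; t = (α − φ) mod 2π = 4.055361 rad, q = (β − φ) mod 2π = 5.095577 rad → L = 2.97·(4.055361 + 10.112234 + 5.095577) = 2.97·19.263173 = 57.211624 m
RLR: c = (6 − d² + 2cos(α−β) + 2d(sin α − sin β))/8 = -7.718847, |c| > 1 → infeasible
LRL: c = (6 − d² + 2cos(α−β) − 2d(sin α − sin β))/8 = -9.389437, |c| > 1 → infeasible
Shortest: LSR with L = 34.231241 m ≈ 34.2312 m

34.2312 m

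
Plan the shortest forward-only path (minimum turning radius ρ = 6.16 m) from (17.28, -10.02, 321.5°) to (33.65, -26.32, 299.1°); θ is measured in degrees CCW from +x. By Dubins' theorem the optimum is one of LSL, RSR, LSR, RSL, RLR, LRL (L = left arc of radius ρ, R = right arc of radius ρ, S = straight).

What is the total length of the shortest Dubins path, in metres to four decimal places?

Let ψ = atan2(Δy, Δx) = atan2(-16.30, 16.37) = -44.8772° be the start→goal bearing.
Normalize: d = |goal − start| / ρ = 23.101232/6.16 = 3.750200, α = (θ_start − ψ) mod 360° = 6.3772° = 0.111304 rad, β = (θ_goal − ψ) mod 360° = 343.9772° = 6.003535 rad.
Common terms: sin α = 0.111074, cos α = 0.993812, sin β = -0.276019, cos β = 0.961152, cos(α−β) = 0.924546, d² = 14.064000. Work in radians in the unit-radius frame; every candidate has L = ρ·(t + p + q).
LSL: p² = 2 + d² − 2cos(α−β) + 2d(sin α − sin β) = 17.118262; p = √p² = 4.137422; φ = atan2(cos β − cos α, d + sin α − sin β) = -0.007894 rad; t = (φ − α) mod 2π = 6.163988 rad, q = (β − φ) mod 2π = 6.011429 rad → L = 6.16·(6.163988 + 4.137422 + 6.011429) = 6.16·16.312839 = 100.487089 m
RSR: p² = 2 + d² − 2cos(α−β) + 2d(sin β − sin α) = 11.311553; p = √p² = 3.363265; φ = atan2(cos α − cos β, d − sin α + sin β) = 0.009711 rad; t = (α − φ) mod 2π = 0.101593 rad, q = (φ − β) mod 2π = 0.289361 rad → L = 6.16·(0.101593 + 3.363265 + 0.289361) = 6.16·3.754219 = 23.125989 m
LSR: p² = d² − 2 + 2cos(α−β) + 2d(sin α + sin β) = 12.675937; p = √p² = 3.560328; φ = atan2(−cos α − cos β, d + sin α + sin β) − atan2(−2, p) = 0.012605 rad; t = (φ − α) mod 2π = 6.184487 rad, q = (φ − β) mod 2π = 0.292255 rad → L = 6.16·(6.184487 + 3.560328 + 0.292255) = 6.16·10.037070 = 61.828350 m
RSL: p² = d² − 2 + 2cos(α−β) − 2d(sin α + sin β) = 15.150246; p = √p² = 3.892332; φ = atan2(cos α + cos β, d − sin α − sin β) − atan2(2, p) = -0.011536 rad; t = (α − φ) mod 2π = 0.122840 rad, q = (β − φ) mod 2π = 6.015072 rad → L = 6.16·(0.122840 + 3.892332 + 6.015072) = 6.16·10.030244 = 61.786301 m
RLR: c = (6 − d² + 2cos(α−β) + 2d(sin α − sin β))/8 = -0.413944; p = 2π − arccos c = 4.285606 rad; φ = atan2(cos α − cos β, d − sin α + sin β) = 0.009711 rad; t = (α − φ + p/2) mod 2π = 2.244396 rad, q = (α − β − t + p) mod 2π = 2.432164 rad → L = 6.16·(2.244396 + 4.285606 + 2.432164) = 6.16·8.962167 = 55.206947 m
LRL: c = (6 − d² + 2cos(α−β) − 2d(sin α − sin β))/8 = -1.139783, |c| > 1 → infeasible
Shortest: RSR with L = 23.125989 m ≈ 23.1260 m

23.1260 m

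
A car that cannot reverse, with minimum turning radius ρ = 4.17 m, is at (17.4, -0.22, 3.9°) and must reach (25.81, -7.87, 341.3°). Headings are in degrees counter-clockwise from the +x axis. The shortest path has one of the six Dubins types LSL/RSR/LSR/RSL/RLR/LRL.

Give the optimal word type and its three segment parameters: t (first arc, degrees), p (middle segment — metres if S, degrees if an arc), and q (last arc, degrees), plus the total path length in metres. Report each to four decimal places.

Let ψ = atan2(Δy, Δx) = atan2(-7.65, 8.41) = -42.2906° be the start→goal bearing.
Normalize: d = |goal − start| / ρ = 11.368843/4.17 = 2.726341, α = (θ_start − ψ) mod 360° = 46.1906° = 0.806179 rad, β = (θ_goal − ψ) mod 360° = 23.5906° = 0.411734 rad.
Common terms: sin α = 0.721647, cos α = 0.692261, sin β = 0.400199, cos β = 0.916428, cos(α−β) = 0.923210, d² = 7.432937. Work in radians in the unit-radius frame; every candidate has L = ρ·(t + p + q).
LSL: p² = 2 + d² − 2cos(α−β) + 2d(sin α − sin β) = 9.339270; p = √p² = 3.056022; φ = atan2(cos β − cos α, d + sin α − sin β) = 0.073419 rad; t = (φ − α) mod 2π = 5.550425 rad, q = (β − φ) mod 2π = 0.338316 rad → L = 4.17·(5.550425 + 3.056022 + 0.338316) = 4.17·8.944763 = 37.299661 m
RSR: p² = 2 + d² − 2cos(α−β) + 2d(sin β − sin α) = 5.833764; p = √p² = 2.415319; φ = atan2(cos α − cos β, d − sin α + sin β) = -0.092944 rad; t = (α − φ) mod 2π = 0.899123 rad, q = (φ − β) mod 2π = 5.778507 rad → L = 4.17·(0.899123 + 2.415319 + 5.778507) = 4.17·9.092948 = 37.917594 m
LSR: p² = d² − 2 + 2cos(α−β) + 2d(sin α + sin β) = 13.396430; p = √p² = 3.660113; φ = atan2(−cos α − cos β, d + sin α + sin β) − atan2(−2, p) = 0.104140 rad; t = (φ − α) mod 2π = 5.581147 rad, q = (φ − β) mod 2π = 5.975591 rad → L = 4.17·(5.581147 + 3.660113 + 5.975591) = 4.17·15.216851 = 63.454268 m
RSL: p² = d² − 2 + 2cos(α−β) − 2d(sin α + sin β) = 1.162285; p = √p² = 1.078093; φ = atan2(cos α + cos β, d − sin α − sin β) − atan2(2, p) = -0.289698 rad; t = (α − φ) mod 2π = 1.095877 rad, q = (β − φ) mod 2π = 0.701432 rad → L = 4.17·(1.095877 + 1.078093 + 0.701432) = 4.17·2.875402 = 11.990427 m
RLR: c = (6 − d² + 2cos(α−β) + 2d(sin α − sin β))/8 = 0.270780; p = 2π − arccos c = 4.986592 rad; φ = atan2(cos α − cos β, d − sin α + sin β) = -0.092944 rad; t = (α − φ + p/2) mod 2π = 3.392419 rad, q = (α − β − t + p) mod 2π = 1.988617 rad → L = 4.17·(3.392419 + 4.986592 + 1.988617) = 4.17·10.367628 = 43.233008 m
LRL: c = (6 − d² + 2cos(α−β) − 2d(sin α − sin β))/8 = -0.167409; p = 2π − arccos c = 4.544188 rad; φ = atan2(cos β − cos α, d + sin α − sin β) = 0.073419 rad; t = (φ − α + p/2) mod 2π = 1.539334 rad, q = (β − α − t + p) mod 2π = 2.610410 rad → L = 4.17·(1.539334 + 4.544188 + 2.610410) = 4.17·8.693932 = 36.253697 m
Shortest: RSL with L = 11.990427 m ≈ 11.9904 m
Convert RSL to answer units (arcs ×180/π): t = 1.095877·180/π = 62.7891°, p = ρ·p = 4.17·1.078093 = 4.4956 m, q = 0.701432·180/π = 40.1891°, L = 11.9904 m.

RSL: t = 62.7891°, p = 4.4956 m, q = 40.1891°, L = 11.9904 m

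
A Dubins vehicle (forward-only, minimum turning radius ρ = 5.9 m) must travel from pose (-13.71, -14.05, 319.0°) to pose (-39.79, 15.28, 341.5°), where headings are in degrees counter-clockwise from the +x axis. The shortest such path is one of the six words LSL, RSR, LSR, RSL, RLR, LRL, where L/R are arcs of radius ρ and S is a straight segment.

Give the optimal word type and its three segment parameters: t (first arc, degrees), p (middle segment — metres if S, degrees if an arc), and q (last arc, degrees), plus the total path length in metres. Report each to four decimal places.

RSR: t = 188.4920°, p = 37.0737 m, q = 149.0080°, L = 71.8275 m

Let ψ = atan2(Δy, Δx) = atan2(29.33, -26.08) = 131.6432° be the start→goal bearing.
Normalize: d = |goal − start| / ρ = 39.248125/5.9 = 6.652225, α = (θ_start − ψ) mod 360° = 187.3568° = 3.269992 rad, β = (θ_goal − ψ) mod 360° = 209.8568° = 3.662691 rad.
Common terms: sin α = -0.128047, cos α = -0.991768, sin β = -0.497833, cos β = -0.867273, cos(α−β) = 0.923880, d² = 44.252091. Work in radians in the unit-radius frame; every candidate has L = ρ·(t + p + q).
LSL: p² = 2 + d² − 2cos(α−β) + 2d(sin α − sin β) = 49.324134; p = √p² = 7.023114; φ = atan2(cos β − cos α, d + sin α − sin β) = 0.017727 rad; t = (φ − α) mod 2π = 3.030920 rad, q = (β − φ) mod 2π = 3.644964 rad → L = 5.9·(3.030920 + 7.023114 + 3.644964) = 5.9·13.698999 = 80.824092 m
RSR: p² = 2 + d² − 2cos(α−β) + 2d(sin β − sin α) = 39.484531; p = √p² = 6.283672; φ = atan2(cos α − cos β, d − sin α + sin β) = -0.019814 rad; t = (α − φ) mod 2π = 3.289806 rad, q = (φ − β) mod 2π = 2.600680 rad → L = 5.9·(3.289806 + 6.283672 + 2.600680) = 5.9·12.174158 = 71.827532 m
LSR: p² = d² − 2 + 2cos(α−β) + 2d(sin α + sin β) = 35.772854; p = √p² = 5.981041; φ = atan2(−cos α − cos β, d + sin α + sin β) − atan2(−2, p) = 0.621925 rad; t = (φ − α) mod 2π = 3.635118 rad, q = (φ − β) mod 2π = 3.242419 rad → L = 5.9·(3.635118 + 5.981041 + 3.242419) = 5.9·12.858577 = 75.865607 m
RSL: p² = d² − 2 + 2cos(α−β) − 2d(sin α + sin β) = 52.426847; p = √p² = 7.240639; φ = atan2(cos α + cos β, d − sin α − sin β) − atan2(2, p) = -0.519581 rad; t = (α − φ) mod 2π = 3.789573 rad, q = (β − φ) mod 2π = 4.182272 rad → L = 5.9·(3.789573 + 7.240639 + 4.182272) = 5.9·15.212484 = 89.753656 m
RLR: c = (6 − d² + 2cos(α−β) + 2d(sin α − sin β))/8 = -3.935566, |c| > 1 → infeasible
LRL: c = (6 − d² + 2cos(α−β) − 2d(sin α − sin β))/8 = -5.165517, |c| > 1 → infeasible
Shortest: RSR with L = 71.827532 m ≈ 71.8275 m
Convert RSR to answer units (arcs ×180/π): t = 3.289806·180/π = 188.4920°, p = ρ·p = 5.9·6.283672 = 37.0737 m, q = 2.600680·180/π = 149.0080°, L = 71.8275 m.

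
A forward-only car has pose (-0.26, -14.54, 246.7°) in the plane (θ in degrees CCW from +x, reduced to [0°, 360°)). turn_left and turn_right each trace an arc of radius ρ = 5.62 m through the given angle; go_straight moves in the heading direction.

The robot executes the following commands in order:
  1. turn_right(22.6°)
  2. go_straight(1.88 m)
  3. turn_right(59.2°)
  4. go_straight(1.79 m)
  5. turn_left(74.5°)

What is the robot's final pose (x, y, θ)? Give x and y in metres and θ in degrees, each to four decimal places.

set_pose: (x, y, θ) = (-0.2600, -14.5400, 246.7000°), ρ = 5.62
turn_right(22.6°): centre at ρ to the right, rotate −22.6° → (-1.5106, -16.3529, 224.1000°)
go_straight(1.88): x += 1.88·cos θ, y += 1.88·sin θ → (-2.8607, -17.6612, 224.1000°)
turn_right(59.2°): centre at ρ to the right, rotate −59.2° → (-8.2358, -19.0513, 164.9000°)
go_straight(1.79): x += 1.79·cos θ, y += 1.79·sin θ → (-9.9640, -18.5850, 164.9000°)
turn_left(74.5°): centre at ρ to the left, rotate +74.5° → (-16.2654, -21.1501, 239.4000°)

(-16.2654, -21.1501, 239.4000°)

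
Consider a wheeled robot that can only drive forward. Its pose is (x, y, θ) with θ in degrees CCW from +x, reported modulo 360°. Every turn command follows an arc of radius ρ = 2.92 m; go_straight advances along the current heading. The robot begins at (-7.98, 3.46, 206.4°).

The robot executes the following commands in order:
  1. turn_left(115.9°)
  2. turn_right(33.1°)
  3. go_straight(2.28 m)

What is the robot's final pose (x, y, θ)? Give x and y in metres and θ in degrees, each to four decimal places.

(-6.7456, -4.9691, 289.2000°)

set_pose: (x, y, θ) = (-7.9800, 3.4600, 206.4000°), ρ = 2.92
turn_left(115.9°): centre at ρ to the left, rotate +115.9° → (-8.4673, -1.4659, 322.3000°)
turn_right(33.1°): centre at ρ to the right, rotate −33.1° → (-7.4954, -2.8159, 289.2000°)
go_straight(2.28): x += 2.28·cos θ, y += 2.28·sin θ → (-6.7456, -4.9691, 289.2000°)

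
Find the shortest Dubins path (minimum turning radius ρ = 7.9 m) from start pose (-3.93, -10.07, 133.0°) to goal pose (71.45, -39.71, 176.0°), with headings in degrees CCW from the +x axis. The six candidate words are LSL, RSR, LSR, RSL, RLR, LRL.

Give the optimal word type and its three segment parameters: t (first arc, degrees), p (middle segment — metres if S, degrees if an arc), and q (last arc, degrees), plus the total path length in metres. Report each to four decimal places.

RSR: t = 154.1548°, p = 75.2227 m, q = 162.8452°, L = 118.9310 m

Let ψ = atan2(Δy, Δx) = atan2(-29.64, 75.38) = -21.4651° be the start→goal bearing.
Normalize: d = |goal − start| / ρ = 80.997988/7.9 = 10.252910, α = (θ_start − ψ) mod 360° = 154.4651° = 2.695925 rad, β = (θ_goal − ψ) mod 360° = 197.4651° = 3.446417 rad.
Common terms: sin α = 0.431060, cos α = -0.902323, sin β = -0.300125, cos β = -0.953900, cos(α−β) = 0.731354, d² = 105.122160. Work in radians in the unit-radius frame; every candidate has L = ρ·(t + p + q).
LSL: p² = 2 + d² − 2cos(α−β) + 2d(sin α − sin β) = 120.653014; p = √p² = 10.984217; φ = atan2(cos β − cos α, d + sin α − sin β) = -0.004696 rad; t = (φ − α) mod 2π = 3.582565 rad, q = (β − φ) mod 2π = 3.451112 rad → L = 7.9·(3.582565 + 10.984217 + 3.451112) = 7.9·18.017893 = 142.341358 m
RSR: p² = 2 + d² − 2cos(α−β) + 2d(sin β − sin α) = 90.665891; p = √p² = 9.521864; φ = atan2(cos α − cos β, d − sin α + sin β) = 0.005417 rad; t = (α − φ) mod 2π = 2.690509 rad, q = (φ − β) mod 2π = 2.842185 rad → L = 7.9·(2.690509 + 9.521864 + 2.842185) = 7.9·15.054558 = 118.931005 m
LSR: p² = d² − 2 + 2cos(α−β) + 2d(sin α + sin β) = 107.269793; p = √p² = 10.357113; φ = atan2(−cos α − cos β, d + sin α + sin β) − atan2(−2, p) = 0.367648 rad; t = (φ − α) mod 2π = 3.954908 rad, q = (φ − β) mod 2π = 3.204417 rad → L = 7.9·(3.954908 + 10.357113 + 3.204417) = 7.9·17.516438 = 138.379863 m
RSL: p² = d² − 2 + 2cos(α−β) − 2d(sin α + sin β) = 101.899942; p = √p² = 10.094550; φ = atan2(cos α + cos β, d − sin α − sin β) − atan2(2, p) = -0.376964 rad; t = (α − φ) mod 2π = 3.072889 rad, q = (β − φ) mod 2π = 3.823381 rad → L = 7.9·(3.072889 + 10.094550 + 3.823381) = 7.9·16.990820 = 134.227477 m
RLR: c = (6 − d² + 2cos(α−β) + 2d(sin α − sin β))/8 = -10.333236, |c| > 1 → infeasible
LRL: c = (6 − d² + 2cos(α−β) − 2d(sin α − sin β))/8 = -14.081627, |c| > 1 → infeasible
Shortest: RSR with L = 118.931005 m ≈ 118.9310 m
Convert RSR to answer units (arcs ×180/π): t = 2.690509·180/π = 154.1548°, p = ρ·p = 7.9·9.521864 = 75.2227 m, q = 2.842185·180/π = 162.8452°, L = 118.9310 m.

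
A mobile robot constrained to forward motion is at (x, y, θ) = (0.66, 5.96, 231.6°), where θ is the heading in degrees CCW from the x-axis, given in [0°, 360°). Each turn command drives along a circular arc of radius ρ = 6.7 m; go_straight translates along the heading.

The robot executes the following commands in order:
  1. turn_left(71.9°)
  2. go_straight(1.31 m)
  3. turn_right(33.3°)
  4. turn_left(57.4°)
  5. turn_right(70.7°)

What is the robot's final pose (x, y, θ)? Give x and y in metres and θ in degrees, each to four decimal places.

(8.2052, -19.4758, 256.9000°)

set_pose: (x, y, θ) = (0.6600, 5.9600, 231.6000°), ρ = 6.7
turn_left(71.9°): centre at ρ to the left, rotate +71.9° → (0.3237, -1.8997, 303.5000°)
go_straight(1.31): x += 1.31·cos θ, y += 1.31·sin θ → (1.0467, -2.9921, 303.5000°)
turn_right(33.3°): centre at ρ to the right, rotate −33.3° → (2.1597, -6.6666, 270.2000°)
turn_left(57.4°): centre at ρ to the left, rotate +57.4° → (5.2696, -12.3003, 327.6000°)
turn_right(70.7°): centre at ρ to the right, rotate −70.7° → (8.2052, -19.4758, 256.9000°)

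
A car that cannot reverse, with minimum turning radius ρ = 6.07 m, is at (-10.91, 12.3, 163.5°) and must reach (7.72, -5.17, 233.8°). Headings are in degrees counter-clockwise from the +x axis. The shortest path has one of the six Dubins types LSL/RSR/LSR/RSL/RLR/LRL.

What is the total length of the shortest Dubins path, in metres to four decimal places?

Let ψ = atan2(Δy, Δx) = atan2(-17.47, 18.63) = -43.1596° be the start→goal bearing.
Normalize: d = |goal − start| / ρ = 25.539730/6.07 = 4.207534, α = (θ_start − ψ) mod 360° = 206.6596° = 3.606890 rad, β = (θ_goal − ψ) mod 360° = 276.9596° = 4.833856 rad.
Common terms: sin α = -0.448688, cos α = -0.893688, sin β = -0.992632, cos β = 0.121169, cos(α−β) = 0.337095, d² = 17.703340. Work in radians in the unit-radius frame; every candidate has L = ρ·(t + p + q).
LSL: p² = 2 + d² − 2cos(α−β) + 2d(sin α − sin β) = 23.606473; p = √p² = 4.858649; φ = atan2(cos β − cos α, d + sin α − sin β) = 0.210426 rad; t = (φ − α) mod 2π = 2.886722 rad, q = (β − φ) mod 2π = 4.623430 rad → L = 6.07·(2.886722 + 4.858649 + 4.623430) = 6.07·12.368801 = 75.078623 m
RSR: p² = 2 + d² − 2cos(α−β) + 2d(sin β − sin α) = 14.451826; p = √p² = 3.801556; φ = atan2(cos α − cos β, d − sin α + sin β) = -0.270235 rad; t = (α − φ) mod 2π = 3.877125 rad, q = (φ − β) mod 2π = 1.179094 rad → L = 6.07·(3.877125 + 3.801556 + 1.179094) = 6.07·8.857775 = 53.766692 m
LSR: p² = d² − 2 + 2cos(α−β) + 2d(sin α + sin β) = 4.248725; p = √p² = 2.061243; φ = atan2(−cos α − cos β, d + sin α + sin β) − atan2(−2, p) = 1.042651 rad; t = (φ − α) mod 2π = 3.718946 rad, q = (φ − β) mod 2π = 2.491980 rad → L = 6.07·(3.718946 + 2.061243 + 2.491980) = 6.07·8.272170 = 50.212072 m
RSL: p² = d² − 2 + 2cos(α−β) − 2d(sin α + sin β) = 28.506337; p = √p² = 5.339133; φ = atan2(cos α + cos β, d − sin α − sin β) − atan2(2, p) = -0.494327 rad; t = (α − φ) mod 2π = 4.101217 rad, q = (β − φ) mod 2π = 5.328183 rad → L = 6.07·(4.101217 + 5.339133 + 5.328183) = 6.07·14.768533 = 89.644994 m
RLR: c = (6 − d² + 2cos(α−β) + 2d(sin α − sin β))/8 = -0.806478; p = 2π − arccos c = 3.774218 rad; φ = atan2(cos α − cos β, d − sin α + sin β) = -0.270235 rad; t = (α − φ + p/2) mod 2π = 5.764234 rad, q = (α − β − t + p) mod 2π = 3.066203 rad → L = 6.07·(5.764234 + 3.774218 + 3.066203) = 6.07·12.604654 = 76.510250 m
LRL: c = (6 − d² + 2cos(α−β) − 2d(sin α − sin β))/8 = -1.950809, |c| > 1 → infeasible
Shortest: LSR with L = 50.212072 m ≈ 50.2121 m

50.2121 m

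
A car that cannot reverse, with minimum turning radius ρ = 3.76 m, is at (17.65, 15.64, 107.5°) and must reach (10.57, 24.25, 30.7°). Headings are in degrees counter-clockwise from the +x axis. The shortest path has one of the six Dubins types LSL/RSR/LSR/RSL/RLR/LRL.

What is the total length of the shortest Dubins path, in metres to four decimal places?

24.0501 m

Let ψ = atan2(Δy, Δx) = atan2(8.61, -7.08) = 129.4304° be the start→goal bearing.
Normalize: d = |goal − start| / ρ = 11.147130/3.76 = 2.964662, α = (θ_start − ψ) mod 360° = 338.0696° = 5.900427 rad, β = (θ_goal − ψ) mod 360° = 261.2696° = 4.560014 rad.
Common terms: sin α = -0.373481, cos α = 0.927638, sin β = -0.988413, cos β = -0.151786, cos(α−β) = 0.228351, d² = 8.789222. Work in radians in the unit-radius frame; every candidate has L = ρ·(t + p + q).
LSL: p² = 2 + d² − 2cos(α−β) + 2d(sin α − sin β) = 13.978654; p = √p² = 3.738804; φ = atan2(cos β − cos α, d + sin α − sin β) = -0.292877 rad; t = (φ − α) mod 2π = 0.089881 rad, q = (β − φ) mod 2π = 4.852891 rad → L = 3.76·(0.089881 + 3.738804 + 4.852891) = 3.76·8.681576 = 32.642727 m
RSR: p² = 2 + d² − 2cos(α−β) + 2d(sin β − sin α) = 6.686385; p = √p² = 2.585805; φ = atan2(cos α − cos β, d − sin α + sin β) = 0.430629 rad; t = (α − φ) mod 2π = 5.469798 rad, q = (φ − β) mod 2π = 2.153800 rad → L = 3.76·(5.469798 + 2.585805 + 2.153800) = 3.76·10.209403 = 38.387354 m
LSR: p² = d² − 2 + 2cos(α−β) + 2d(sin α + sin β) = -0.829189 < 0 → infeasible
RSL: p² = d² − 2 + 2cos(α−β) − 2d(sin α + sin β) = 15.321036; p = √p² = 3.914209; φ = atan2(cos α + cos β, d − sin α − sin β) − atan2(2, p) = -0.294939 rad; t = (α − φ) mod 2π = 6.195366 rad, q = (β − φ) mod 2π = 4.854953 rad → L = 3.76·(6.195366 + 3.914209 + 4.854953) = 3.76·14.964528 = 56.266625 m
RLR: c = (6 − d² + 2cos(α−β) + 2d(sin α − sin β))/8 = 0.164202; p = 2π − arccos c = 4.877338 rad; φ = atan2(cos α − cos β, d − sin α + sin β) = 0.430629 rad; t = (α − φ + p/2) mod 2π = 1.625282 rad, q = (α − β − t + p) mod 2π = 4.592469 rad → L = 3.76·(1.625282 + 4.877338 + 4.592469) = 3.76·11.095088 = 41.717532 m
LRL: c = (6 − d² + 2cos(α−β) − 2d(sin α − sin β))/8 = -0.747332; p = 2π − arccos c = 3.868352 rad; φ = atan2(cos β − cos α, d + sin α − sin β) = -0.292877 rad; t = (φ − α + p/2) mod 2π = 2.024057 rad, q = (β − α − t + p) mod 2π = 0.503882 rad → L = 3.76·(2.024057 + 3.868352 + 0.503882) = 3.76·6.396290 = 24.050052 m
Shortest: LRL with L = 24.050052 m ≈ 24.0501 m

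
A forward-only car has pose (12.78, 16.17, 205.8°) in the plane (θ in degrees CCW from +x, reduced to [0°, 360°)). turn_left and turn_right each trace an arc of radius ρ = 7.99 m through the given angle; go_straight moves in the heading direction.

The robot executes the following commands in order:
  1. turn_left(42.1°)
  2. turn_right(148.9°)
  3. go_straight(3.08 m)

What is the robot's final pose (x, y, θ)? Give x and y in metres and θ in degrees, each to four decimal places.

set_pose: (x, y, θ) = (12.7800, 16.1700, 205.8000°), ρ = 7.99
turn_left(42.1°): centre at ρ to the left, rotate +42.1° → (8.8545, 11.9825, 247.9000°)
turn_right(148.9°): centre at ρ to the right, rotate −148.9° → (-6.4401, 13.7386, 99.0000°)
go_straight(3.08): x += 3.08·cos θ, y += 3.08·sin θ → (-6.9219, 16.7807, 99.0000°)

(-6.9219, 16.7807, 99.0000°)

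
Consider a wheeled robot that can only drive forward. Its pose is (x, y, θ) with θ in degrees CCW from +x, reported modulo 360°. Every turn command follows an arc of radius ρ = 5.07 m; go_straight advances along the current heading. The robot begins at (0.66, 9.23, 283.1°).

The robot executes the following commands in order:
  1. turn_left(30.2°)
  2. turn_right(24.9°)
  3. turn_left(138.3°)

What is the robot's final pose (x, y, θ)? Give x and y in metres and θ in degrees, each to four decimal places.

set_pose: (x, y, θ) = (0.6600, 9.2300, 283.1000°), ρ = 5.07
turn_left(30.2°): centre at ρ to the left, rotate +30.2° → (1.9083, 6.9020, 313.3000°)
turn_right(24.9°): centre at ρ to the right, rotate −24.9° → (3.0292, 5.0253, 288.4000°)
turn_left(138.3°): centre at ρ to the left, rotate +138.3° → (12.4966, 4.6202, 426.7000° ≡ 66.7000°)

(12.4966, 4.6202, 66.7000°)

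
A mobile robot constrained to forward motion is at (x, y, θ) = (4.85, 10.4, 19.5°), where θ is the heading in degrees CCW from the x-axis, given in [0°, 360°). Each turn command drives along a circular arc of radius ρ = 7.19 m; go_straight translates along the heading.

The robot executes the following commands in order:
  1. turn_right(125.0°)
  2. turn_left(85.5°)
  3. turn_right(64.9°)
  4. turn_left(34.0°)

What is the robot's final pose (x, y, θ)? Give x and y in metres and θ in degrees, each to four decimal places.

(24.9321, -16.9895, 309.1000°)

set_pose: (x, y, θ) = (4.8500, 10.4000, 19.5000°), ρ = 7.19
turn_right(125.0°): centre at ρ to the right, rotate −125.0° → (14.1786, 1.7010, -105.5000° ≡ 254.5000°)
turn_left(85.5°): centre at ρ to the left, rotate +85.5° → (18.6480, -6.9769, 340.0000°)
turn_right(64.9°): centre at ρ to the right, rotate −64.9° → (23.3504, -13.0941, 275.1000°)
turn_left(34.0°): centre at ρ to the left, rotate +34.0° → (24.9321, -16.9895, 309.1000°)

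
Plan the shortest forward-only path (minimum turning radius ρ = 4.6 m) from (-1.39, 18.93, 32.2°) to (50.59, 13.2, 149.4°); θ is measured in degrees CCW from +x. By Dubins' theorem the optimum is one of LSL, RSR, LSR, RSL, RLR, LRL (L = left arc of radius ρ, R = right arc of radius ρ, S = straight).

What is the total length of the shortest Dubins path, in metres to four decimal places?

Let ψ = atan2(Δy, Δx) = atan2(-5.73, 51.98) = -6.2906° be the start→goal bearing.
Normalize: d = |goal − start| / ρ = 52.294869/4.6 = 11.368450, α = (θ_start − ψ) mod 360° = 38.4906° = 0.671787 rad, β = (θ_goal − ψ) mod 360° = 155.6906° = 2.717313 rad.
Common terms: sin α = 0.622386, cos α = 0.782710, sin β = 0.411664, cos β = -0.911336, cos(α−β) = -0.457098, d² = 129.241649. Work in radians in the unit-radius frame; every candidate has L = ρ·(t + p + q).
LSL: p² = 2 + d² − 2cos(α−β) + 2d(sin α − sin β) = 136.947008; p = √p² = 11.702436; φ = atan2(cos β − cos α, d + sin α − sin β) = -0.145271 rad; t = (φ − α) mod 2π = 5.466127 rad, q = (β − φ) mod 2π = 2.862584 rad → L = 4.6·(5.466127 + 11.702436 + 2.862584) = 4.6·20.031147 = 92.143277 m
RSR: p² = 2 + d² − 2cos(α−β) + 2d(sin β − sin α) = 127.364682; p = √p² = 11.285596; φ = atan2(cos α − cos β, d − sin α + sin β) = 0.150676 rad; t = (α − φ) mod 2π = 0.521111 rad, q = (φ − β) mod 2π = 3.716548 rad → L = 4.6·(0.521111 + 11.285596 + 3.716548) = 4.6·15.523256 = 71.406976 m
LSR: p² = d² − 2 + 2cos(α−β) + 2d(sin α + sin β) = 149.838548; p = √p² = 12.240856; φ = atan2(−cos α − cos β, d + sin α + sin β) − atan2(−2, p) = 0.172327 rad; t = (φ − α) mod 2π = 5.783725 rad, q = (φ − β) mod 2π = 3.738199 rad → L = 4.6·(5.783725 + 12.240856 + 3.738199) = 4.6·21.762779 = 100.108784 m
RSL: p² = d² − 2 + 2cos(α−β) − 2d(sin α + sin β) = 102.816359; p = √p² = 10.139840; φ = atan2(cos α + cos β, d − sin α − sin β) − atan2(2, p) = -0.207188 rad; t = (α − φ) mod 2π = 0.878975 rad, q = (β − φ) mod 2π = 2.924501 rad → L = 4.6·(0.878975 + 10.139840 + 2.924501) = 4.6·13.943316 = 64.139255 m
RLR: c = (6 − d² + 2cos(α−β) + 2d(sin α − sin β))/8 = -14.920585, |c| > 1 → infeasible
LRL: c = (6 − d² + 2cos(α−β) − 2d(sin α − sin β))/8 = -16.118376, |c| > 1 → infeasible
Shortest: RSL with L = 64.139255 m ≈ 64.1393 m

64.1393 m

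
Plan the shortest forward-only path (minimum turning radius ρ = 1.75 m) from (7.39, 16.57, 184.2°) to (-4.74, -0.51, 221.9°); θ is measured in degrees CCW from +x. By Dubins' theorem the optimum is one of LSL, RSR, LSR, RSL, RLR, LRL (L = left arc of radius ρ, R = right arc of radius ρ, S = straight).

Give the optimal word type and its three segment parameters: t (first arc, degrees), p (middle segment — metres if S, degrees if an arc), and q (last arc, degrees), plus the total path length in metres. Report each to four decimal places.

Let ψ = atan2(Δy, Δx) = atan2(-17.08, -12.13) = -125.3819° be the start→goal bearing.
Normalize: d = |goal − start| / ρ = 20.949064/1.75 = 11.970894, α = (θ_start − ψ) mod 360° = 309.5819° = 5.403223 rad, β = (θ_goal − ψ) mod 360° = 347.2819° = 6.061212 rad.
Common terms: sin α = -0.770715, cos α = 0.637180, sin β = -0.220155, cos β = 0.975465, cos(α−β) = 0.791224, d² = 143.302302. Work in radians in the unit-radius frame; every candidate has L = ρ·(t + p + q).
LSL: p² = 2 + d² − 2cos(α−β) + 2d(sin α − sin β) = 130.538461; p = √p² = 11.425343; φ = atan2(cos β − cos α, d + sin α − sin β) = 0.029613 rad; t = (φ − α) mod 2π = 0.909575 rad, q = (β − φ) mod 2π = 6.031600 rad → L = 1.75·(0.909575 + 11.425343 + 6.031600) = 1.75·18.366517 = 32.141405 m
RSR: p² = 2 + d² − 2cos(α−β) + 2d(sin β − sin α) = 156.901249; p = √p² = 12.526023; φ = atan2(cos α − cos β, d − sin α + sin β) = -0.027010 rad; t = (α − φ) mod 2π = 5.430233 rad, q = (φ − β) mod 2π = 0.194963 rad → L = 1.75·(5.430233 + 12.526023 + 0.194963) = 1.75·18.151219 = 31.764633 m
LSR: p² = d² − 2 + 2cos(α−β) + 2d(sin α + sin β) = 119.161567; p = √p² = 10.916115; φ = atan2(−cos α − cos β, d + sin α + sin β) − atan2(−2, p) = 0.035377 rad; t = (φ − α) mod 2π = 0.915339 rad, q = (φ − β) mod 2π = 0.257350 rad → L = 1.75·(0.915339 + 10.916115 + 0.257350) = 1.75·12.088805 = 21.155408 m
RSL: p² = d² − 2 + 2cos(α−β) − 2d(sin α + sin β) = 166.607931; p = √p² = 12.907669; φ = atan2(cos α + cos β, d − sin α − sin β) − atan2(2, p) = -0.029945 rad; t = (α − φ) mod 2π = 5.433168 rad, q = (β − φ) mod 2π = 6.091157 rad → L = 1.75·(5.433168 + 12.907669 + 6.091157) = 1.75·24.431994 = 42.755990 m
RLR: c = (6 − d² + 2cos(α−β) + 2d(sin α − sin β))/8 = -18.612656, |c| > 1 → infeasible
LRL: c = (6 − d² + 2cos(α−β) − 2d(sin α − sin β))/8 = -15.317308, |c| > 1 → infeasible
Shortest: LSR with L = 21.155408 m ≈ 21.1554 m
Convert LSR to answer units (arcs ×180/π): t = 0.915339·180/π = 52.4451°, p = ρ·p = 1.75·10.916115 = 19.1032 m, q = 0.257350·180/π = 14.7451°, L = 21.1554 m.

LSR: t = 52.4451°, p = 19.1032 m, q = 14.7451°, L = 21.1554 m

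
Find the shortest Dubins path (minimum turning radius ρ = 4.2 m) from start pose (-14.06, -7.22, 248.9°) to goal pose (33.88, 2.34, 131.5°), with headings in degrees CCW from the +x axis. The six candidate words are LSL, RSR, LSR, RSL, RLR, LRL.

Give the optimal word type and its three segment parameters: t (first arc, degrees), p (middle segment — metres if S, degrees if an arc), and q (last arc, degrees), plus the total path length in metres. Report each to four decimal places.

Let ψ = atan2(Δy, Δx) = atan2(9.56, 47.94) = 11.2778° be the start→goal bearing.
Normalize: d = |goal − start| / ρ = 48.883916/4.2 = 11.639028, α = (θ_start − ψ) mod 360° = 237.6222° = 4.147291 rad, β = (θ_goal − ψ) mod 360° = 120.2222° = 2.098274 rad.
Common terms: sin α = -0.844536, cos α = -0.535499, sin β = 0.864079, cos β = -0.503356, cos(α−β) = -0.460200, d² = 135.466961. Work in radians in the unit-radius frame; every candidate has L = ρ·(t + p + q).
LSL: p² = 2 + d² − 2cos(α−β) + 2d(sin α − sin β) = 98.614119; p = √p² = 9.930464; φ = atan2(cos β − cos α, d + sin α − sin β) = 0.003237 rad; t = (φ − α) mod 2π = 2.139132 rad, q = (β − φ) mod 2π = 2.095037 rad → L = 4.2·(2.139132 + 9.930464 + 2.095037) = 4.2·14.164633 = 59.491458 m
RSR: p² = 2 + d² − 2cos(α−β) + 2d(sin β − sin α) = 178.160603; p = √p² = 13.347682; φ = atan2(cos α − cos β, d − sin α + sin β) = -0.002408 rad; t = (α − φ) mod 2π = 4.149699 rad, q = (φ − β) mod 2π = 4.182503 rad → L = 4.2·(4.149699 + 13.347682 + 4.182503) = 4.2·21.679883 = 91.055510 m
LSR: p² = d² − 2 + 2cos(α−β) + 2d(sin α + sin β) = 133.001496; p = √p² = 11.532627; φ = atan2(−cos α − cos β, d + sin α + sin β) − atan2(−2, p) = 0.260585 rad; t = (φ − α) mod 2π = 2.396480 rad, q = (φ − β) mod 2π = 4.445496 rad → L = 4.2·(2.396480 + 11.532627 + 4.445496) = 4.2·18.374603 = 77.173334 m
RSL: p² = d² − 2 + 2cos(α−β) − 2d(sin α + sin β) = 132.091628; p = √p² = 11.493112; φ = atan2(cos α + cos β, d − sin α − sin β) − atan2(2, p) = -0.261461 rad; t = (α − φ) mod 2π = 4.408752 rad, q = (β − φ) mod 2π = 2.359735 rad → L = 4.2·(4.408752 + 11.493112 + 2.359735) = 4.2·18.261599 = 76.698716 m
RLR: c = (6 − d² + 2cos(α−β) + 2d(sin α − sin β))/8 = -21.270075, |c| > 1 → infeasible
LRL: c = (6 − d² + 2cos(α−β) − 2d(sin α − sin β))/8 = -11.326765, |c| > 1 → infeasible
Shortest: LSL with L = 59.491458 m ≈ 59.4915 m
Convert LSL to answer units (arcs ×180/π): t = 2.139132·180/π = 122.5632°, p = ρ·p = 4.2·9.930464 = 41.7079 m, q = 2.095037·180/π = 120.0368°, L = 59.4915 m.

LSL: t = 122.5632°, p = 41.7079 m, q = 120.0368°, L = 59.4915 m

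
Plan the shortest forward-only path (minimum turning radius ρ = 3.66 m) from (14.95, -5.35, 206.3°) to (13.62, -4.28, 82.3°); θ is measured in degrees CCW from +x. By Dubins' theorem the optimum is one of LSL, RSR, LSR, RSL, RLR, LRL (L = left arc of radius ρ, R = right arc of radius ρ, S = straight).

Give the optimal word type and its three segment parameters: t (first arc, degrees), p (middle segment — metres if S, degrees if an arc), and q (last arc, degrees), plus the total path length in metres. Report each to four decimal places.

RLR: t = 41.9103°, p = 322.0554°, q = 44.1451°, L = 26.0697 m

Let ψ = atan2(Δy, Δx) = atan2(1.07, -1.33) = 141.1829° be the start→goal bearing.
Normalize: d = |goal − start| / ρ = 1.706986/3.66 = 0.466390, α = (θ_start − ψ) mod 360° = 65.1171° = 1.136507 rad, β = (θ_goal − ψ) mod 360° = 301.1171° = 5.255484 rad.
Common terms: sin α = 0.907169, cos α = 0.420766, sin β = -0.856113, cos β = 0.516788, cos(α−β) = -0.559193, d² = 0.217519. Work in radians in the unit-radius frame; every candidate has L = ρ·(t + p + q).
LSL: p² = 2 + d² − 2cos(α−β) + 2d(sin α − sin β) = 4.980658; p = √p² = 2.231739; φ = atan2(cos β − cos α, d + sin α − sin β) = 0.043039 rad; t = (φ − α) mod 2π = 5.189717 rad, q = (β − φ) mod 2π = 5.212445 rad → L = 3.66·(5.189717 + 2.231739 + 5.212445) = 3.66·12.633901 = 46.240078 m
RSR: p² = 2 + d² − 2cos(α−β) + 2d(sin β − sin α) = 1.691152; p = √p² = 1.300443; φ = atan2(cos α − cos β, d − sin α + sin β) = -3.067687 rad; t = (α − φ) mod 2π = 4.204194 rad, q = (φ − β) mod 2π = 4.243199 rad → L = 3.66·(4.204194 + 1.300443 + 4.243199) = 3.66·9.747837 = 35.677082 m
LSR: p² = d² − 2 + 2cos(α−β) + 2d(sin α + sin β) = -2.853242 < 0 → infeasible
RSL: p² = d² − 2 + 2cos(α−β) − 2d(sin α + sin β) = -2.948491 < 0 → infeasible
RLR: c = (6 − d² + 2cos(α−β) + 2d(sin α − sin β))/8 = 0.788606; p = 2π − arccos c = 5.620928 rad; φ = atan2(cos α − cos β, d − sin α + sin β) = -3.067687 rad; t = (α − φ + p/2) mod 2π = 0.731473 rad, q = (α − β − t + p) mod 2π = 0.770478 rad → L = 3.66·(0.731473 + 5.620928 + 0.770478) = 3.66·7.122878 = 26.069734 m
LRL: c = (6 − d² + 2cos(α−β) − 2d(sin α − sin β))/8 = 0.377418; p = 2π − arccos c = 5.099395 rad; φ = atan2(cos β − cos α, d + sin α − sin β) = 0.043039 rad; t = (φ − α + p/2) mod 2π = 1.456230 rad, q = (β − α − t + p) mod 2π = 1.478957 rad → L = 3.66·(1.456230 + 5.099395 + 1.478957) = 3.66·8.034582 = 29.406571 m
Shortest: RLR with L = 26.069734 m ≈ 26.0697 m
Convert RLR to answer units (arcs ×180/π): t = 0.731473·180/π = 41.9103°, p = 5.620928·180/π = 322.0554°, q = 0.770478·180/π = 44.1451°, L = 26.0697 m.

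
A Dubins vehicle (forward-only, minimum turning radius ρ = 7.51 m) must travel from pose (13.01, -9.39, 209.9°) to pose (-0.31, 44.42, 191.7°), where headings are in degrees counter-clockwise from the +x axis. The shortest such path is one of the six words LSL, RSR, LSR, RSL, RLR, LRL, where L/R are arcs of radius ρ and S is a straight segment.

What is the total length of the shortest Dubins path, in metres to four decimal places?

Let ψ = atan2(Δy, Δx) = atan2(53.81, -13.32) = 103.9034° be the start→goal bearing.
Normalize: d = |goal − start| / ρ = 55.434091/7.51 = 7.381370, α = (θ_start − ψ) mod 360° = 105.9966° = 1.849990 rad, β = (θ_goal − ψ) mod 360° = 87.7966° = 1.532340 rad.
Common terms: sin α = 0.961278, cos α = -0.275581, sin β = 0.999261, cos β = 0.038447, cos(α−β) = 0.949972, d² = 54.484629. Work in radians in the unit-radius frame; every candidate has L = ρ·(t + p + q).
LSL: p² = 2 + d² − 2cos(α−β) + 2d(sin α − sin β) = 54.023956; p = √p² = 7.350099; φ = atan2(cos β − cos α, d + sin α − sin β) = 0.042737 rad; t = (φ − α) mod 2π = 4.475933 rad, q = (β − φ) mod 2π = 1.489603 rad → L = 7.51·(4.475933 + 7.350099 + 1.489603) = 7.51·13.315634 = 100.000415 m
RSR: p² = 2 + d² − 2cos(α−β) + 2d(sin β − sin α) = 55.145413; p = √p² = 7.425996; φ = atan2(cos α − cos β, d − sin α + sin β) = -0.042300 rad; t = (α − φ) mod 2π = 1.892290 rad, q = (φ − β) mod 2π = 4.708545 rad → L = 7.51·(1.892290 + 7.425996 + 4.708545) = 7.51·14.026831 = 105.341501 m
LSR: p² = d² − 2 + 2cos(α−β) + 2d(sin α + sin β) = 83.327496; p = √p² = 9.128390; φ = atan2(−cos α − cos β, d + sin α + sin β) − atan2(−2, p) = 0.241067 rad; t = (φ − α) mod 2π = 4.674262 rad, q = (φ − β) mod 2π = 4.991912 rad → L = 7.51·(4.674262 + 9.128390 + 4.991912) = 7.51·18.794564 = 141.147176 m
RSL: p² = d² − 2 + 2cos(α−β) − 2d(sin α + sin β) = 25.441649; p = √p² = 5.043972; φ = atan2(cos α + cos β, d − sin α − sin β) − atan2(2, p) = -0.421214 rad; t = (α − φ) mod 2π = 2.271204 rad, q = (β − φ) mod 2π = 1.953554 rad → L = 7.51·(2.271204 + 5.043972 + 1.953554) = 7.51·9.268729 = 69.608155 m
RLR: c = (6 − d² + 2cos(α−β) + 2d(sin α − sin β))/8 = -5.893177, |c| > 1 → infeasible
LRL: c = (6 − d² + 2cos(α−β) − 2d(sin α − sin β))/8 = -5.752994, |c| > 1 → infeasible
Shortest: RSL with L = 69.608155 m ≈ 69.6082 m

69.6082 m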